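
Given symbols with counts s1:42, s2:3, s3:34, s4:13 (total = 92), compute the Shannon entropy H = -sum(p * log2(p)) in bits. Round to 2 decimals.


Computing entropy H = -sum(p_i * log2(p_i)):
  s1: p = 42/92 = 0.4565, -p*log2(p) = 0.5164
  s2: p = 3/92 = 0.0326, -p*log2(p) = 0.1610
  s3: p = 34/92 = 0.3696, -p*log2(p) = 0.5307
  s4: p = 13/92 = 0.1413, -p*log2(p) = 0.3989
H = sum of terms = 1.6070
Rounded to 2 decimals: 1.61

1.61


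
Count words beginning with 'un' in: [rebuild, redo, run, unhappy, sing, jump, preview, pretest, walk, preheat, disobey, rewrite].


Checking each word for prefix 'un':
  'rebuild' -> no (count: 0)
  'redo' -> no (count: 0)
  'run' -> no (count: 0)
  'unhappy' -> YES, starts with 'un' (count: 1)
  'sing' -> no (count: 1)
  'jump' -> no (count: 1)
  'preview' -> no (count: 1)
  'pretest' -> no (count: 1)
  'walk' -> no (count: 1)
  'preheat' -> no (count: 1)
  'disobey' -> no (count: 1)
  'rewrite' -> no (count: 1)
Total with prefix 'un': 1

1


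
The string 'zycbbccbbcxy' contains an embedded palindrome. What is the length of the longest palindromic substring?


Scanning 'zycbbccbbcxy' for palindromic substrings.
Substring at positions 2-9: 'cbbccbbc'.
Check: reverse('cbbccbbc') = 'cbbccbbc' -> palindrome confirmed.
Neighbouring characters ('y' / 'x') break symmetry, so it cannot extend further.
No longer palindromic substring exists; longest length = 8

8


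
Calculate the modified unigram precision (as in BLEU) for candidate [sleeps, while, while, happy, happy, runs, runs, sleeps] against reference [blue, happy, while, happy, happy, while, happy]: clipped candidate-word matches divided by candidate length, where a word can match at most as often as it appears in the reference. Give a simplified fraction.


Reference word counts: {'blue': 1, 'happy': 4, 'while': 2}
Checking each candidate word (with clipping):
  'sleeps' -> not in reference -> no match (matches: 0)
  'while' -> in reference (ref count 2, used 1/2) -> match (matches: 1)
  'while' -> in reference (ref count 2, used 2/2) -> match (matches: 2)
  'happy' -> in reference (ref count 4, used 1/4) -> match (matches: 3)
  'happy' -> in reference (ref count 4, used 2/4) -> match (matches: 4)
  'runs' -> not in reference -> no match (matches: 4)
  'runs' -> not in reference -> no match (matches: 4)
  'sleeps' -> not in reference -> no match (matches: 4)
Clipped matches: 4, Candidate length: 8
Precision = 4/8 = 1/2

1/2


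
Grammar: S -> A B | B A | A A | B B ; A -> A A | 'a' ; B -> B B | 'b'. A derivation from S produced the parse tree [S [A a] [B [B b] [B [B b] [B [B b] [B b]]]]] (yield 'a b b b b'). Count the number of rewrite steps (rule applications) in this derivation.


Every bracketed nonterminal node [X ...] in the tree is produced by exactly one rule application.
Reading the tree off as a leftmost derivation:
  Step 1: S  =>  A B   (applied S -> A B)
  Step 2: A B  =>  a B   (applied A -> a)
  Step 3: a B  =>  a B B   (applied B -> B B)
  Step 4: a B B  =>  a b B   (applied B -> b)
  Step 5: a b B  =>  a b B B   (applied B -> B B)
  Step 6: a b B B  =>  a b b B   (applied B -> b)
  Step 7: a b b B  =>  a b b B B   (applied B -> B B)
  Step 8: a b b B B  =>  a b b b B   (applied B -> b)
  Step 9: a b b b B  =>  a b b b b   (applied B -> b)
Final yield: a b b b b
Total rewrite steps: 9

9


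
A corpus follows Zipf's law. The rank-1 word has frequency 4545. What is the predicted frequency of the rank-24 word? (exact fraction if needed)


Zipf's law: freq(rank) = f1 / rank
f1 = 4545, rank = 24
freq = 4545 / 24
GCD(4545, 24) = 3
Simplified: 1515/8

1515/8


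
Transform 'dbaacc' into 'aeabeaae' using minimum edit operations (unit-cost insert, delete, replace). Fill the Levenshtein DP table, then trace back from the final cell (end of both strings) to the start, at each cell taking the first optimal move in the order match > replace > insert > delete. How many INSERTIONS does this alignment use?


Edit distance = 6. Backtracking from cell (6, 8) with preference match > replace > insert > delete,
then listing the resulting alignment 'dbaacc' -> 'aeabeaae' left to right:
  Step 1: insert 'a' [insertion #1]
  Step 2: insert 'e' [insertion #2]
  Step 3: replace d->a
  Step 4: keep 'b'
  Step 5: replace a->e
  Step 6: keep 'a'
  Step 7: replace c->a
  Step 8: replace c->e
Total insertions: 2

2


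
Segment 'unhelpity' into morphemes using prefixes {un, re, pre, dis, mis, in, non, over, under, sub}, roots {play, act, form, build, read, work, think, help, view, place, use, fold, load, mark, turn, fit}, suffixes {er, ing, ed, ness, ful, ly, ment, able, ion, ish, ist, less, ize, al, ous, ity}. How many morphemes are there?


Segmenting 'unhelpity' against the inventory:
  'un' -> prefix (morpheme 1)
  'help' -> root (morpheme 2)
  'ity' -> suffix (morpheme 3)
Total morphemes: 3

3


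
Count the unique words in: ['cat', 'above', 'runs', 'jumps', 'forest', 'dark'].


Listing all tokens and tracking unique types:
  Token 1: 'cat' -> NEW (unique so far: 1)
  Token 2: 'above' -> NEW (unique so far: 2)
  Token 3: 'runs' -> NEW (unique so far: 3)
  Token 4: 'jumps' -> NEW (unique so far: 4)
  Token 5: 'forest' -> NEW (unique so far: 5)
  Token 6: 'dark' -> NEW (unique so far: 6)
Unique types: ('above', 'cat', 'dark', 'forest', 'jumps', 'runs')
Vocabulary size: 6

6


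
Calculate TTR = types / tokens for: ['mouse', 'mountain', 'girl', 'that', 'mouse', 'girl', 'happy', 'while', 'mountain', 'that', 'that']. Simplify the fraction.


Tokens: 11
Unique types: ('girl', 'happy', 'mountain', 'mouse', 'that', 'while') = 6
TTR = 6/11
Already in lowest terms.

6/11


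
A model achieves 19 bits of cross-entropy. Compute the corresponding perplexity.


Perplexity formula: PP = 2^H
H = 19
PP = 2^19
PP = 2^19 = 524288

524288


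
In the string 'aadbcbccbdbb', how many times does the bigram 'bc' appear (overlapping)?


Scanning 'aadbcbccbdbb' for bigram 'bc':
  Position 0: 'aa' -> no
  Position 1: 'ad' -> no
  Position 2: 'db' -> no
  Position 3: 'bc' -> MATCH
  Position 4: 'cb' -> no
  Position 5: 'bc' -> MATCH
  Position 6: 'cc' -> no
  Position 7: 'cb' -> no
  Position 8: 'bd' -> no
  Position 9: 'db' -> no
  Position 10: 'bb' -> no
Total matches: 2

2


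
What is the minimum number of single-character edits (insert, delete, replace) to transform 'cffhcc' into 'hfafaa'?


Building DP table for s1='cffhcc' (len 6) and s2='hfafaa' (len 6):
       h  f  a  f  a  a
    0  1  2  3  4  5  6
  c 1  1  2  3  4  5  6
  f 2  2  1  2  3  4  5
  f 3  3  2  2  2  3  4
  h 4  3  3  3  3  3  4
  c 5  4  4  4  4  4  4
  c 6  5  5  5  5  5  5
Edit distance = dp[6][6] = 5

5


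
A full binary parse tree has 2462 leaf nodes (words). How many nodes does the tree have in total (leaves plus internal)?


Leaf nodes (terminals): 2462
Internal nodes = n - 1 = 2462 - 1 = 2461
Total = leaves + internal = 2462 + 2461 = 4923

4923


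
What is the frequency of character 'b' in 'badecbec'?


Scanning 'badecbec' for 'b':
  Position 0: 'b' -> MATCH (count: 1)
  Position 5: 'b' -> MATCH (count: 2)
Total occurrences of 'b': 2

2


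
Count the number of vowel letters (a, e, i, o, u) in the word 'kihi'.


Scanning each character of 'kihi':
  Position 1: 'k' -> consonant (running count: 0)
  Position 2: 'i' -> vowel (running count: 1)
  Position 3: 'h' -> consonant (running count: 1)
  Position 4: 'i' -> vowel (running count: 2)
Total vowels: 2

2


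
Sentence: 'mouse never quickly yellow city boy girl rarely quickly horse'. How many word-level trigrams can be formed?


Word trigrams from [10] words:
  Trigram 1: (mouse never quickly)
  Trigram 2: (never quickly yellow)
  Trigram 3: (quickly yellow city)
  Trigram 4: (yellow city boy)
  Trigram 5: (city boy girl)
  Trigram 6: (boy girl rarely)
  Trigram 7: (girl rarely quickly)
  Trigram 8: (rarely quickly horse)
Total word trigrams: 10 - 2 = 8

8


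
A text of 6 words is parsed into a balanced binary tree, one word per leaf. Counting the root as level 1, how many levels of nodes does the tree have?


In a balanced binary tree with n leaves the deepest leaf is ceil(log2(n)) edges below the root,
so counting node levels inclusive of root and leaves gives ceil(log2(n)) + 1 levels.
log2(6) = 2.5850
ceil(2.5850) = 3
levels = 3 + 1 = 4

4


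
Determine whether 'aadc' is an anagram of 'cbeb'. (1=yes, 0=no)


Sort characters of 'aadc': 'aacd'
Sort characters of 'cbeb': 'bbce'
Sorted forms differ -> they are NOT anagrams
Result: 0

0


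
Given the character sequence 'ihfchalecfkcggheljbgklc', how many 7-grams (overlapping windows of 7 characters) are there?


String 'ihfchalecfkcggheljbgklc' has length L = 23.
Number of overlapping n-grams = L - n + 1
Substituting: 23 - 7 + 1 = 17

17


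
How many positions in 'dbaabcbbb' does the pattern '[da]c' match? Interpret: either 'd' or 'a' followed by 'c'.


Pattern: [da]c means either 'd' or 'a' followed by 'c'.
Scanning 'dbaabcbbb' position-by-position:
  Pos 0: window 'db' -> no
  Pos 1: window 'ba' -> no
  Pos 2: window 'aa' -> no
  Pos 3: window 'ab' -> no
  Pos 4: window 'bc' -> no
  Pos 5: window 'cb' -> no
  Pos 6: window 'bb' -> no
  Pos 7: window 'bb' -> no
  Pos 8: window 'b' -> no
Total matches: 0

0


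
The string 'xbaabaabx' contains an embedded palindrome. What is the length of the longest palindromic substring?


Scanning 'xbaabaabx' for palindromic substrings.
Substring at positions 0-8: 'xbaabaabx'.
Check: reverse('xbaabaabx') = 'xbaabaabx' -> palindrome confirmed.
No longer palindromic substring exists; longest length = 9

9


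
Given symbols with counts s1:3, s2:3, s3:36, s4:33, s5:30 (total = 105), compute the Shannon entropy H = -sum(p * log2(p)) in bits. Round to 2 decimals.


Computing entropy H = -sum(p_i * log2(p_i)):
  s1: p = 3/105 = 0.0286, -p*log2(p) = 0.1466
  s2: p = 3/105 = 0.0286, -p*log2(p) = 0.1466
  s3: p = 36/105 = 0.3429, -p*log2(p) = 0.5295
  s4: p = 33/105 = 0.3143, -p*log2(p) = 0.5248
  s5: p = 30/105 = 0.2857, -p*log2(p) = 0.5164
H = sum of terms = 1.8639
Rounded to 2 decimals: 1.86

1.86


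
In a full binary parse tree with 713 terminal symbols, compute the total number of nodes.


Leaf nodes (terminals): 713
Internal nodes = n - 1 = 713 - 1 = 712
Total = leaves + internal = 713 + 712 = 1425

1425


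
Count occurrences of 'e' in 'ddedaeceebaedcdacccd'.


Scanning 'ddedaeceebaedcdacccd' for 'e':
  Position 2: 'e' -> MATCH (count: 1)
  Position 5: 'e' -> MATCH (count: 2)
  Position 7: 'e' -> MATCH (count: 3)
  Position 8: 'e' -> MATCH (count: 4)
  Position 11: 'e' -> MATCH (count: 5)
Total occurrences of 'e': 5

5


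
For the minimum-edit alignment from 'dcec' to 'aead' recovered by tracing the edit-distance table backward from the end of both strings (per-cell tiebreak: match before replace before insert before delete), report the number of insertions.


Edit distance = 4. Backtracking from cell (4, 4) with preference match > replace > insert > delete,
then listing the resulting alignment 'dcec' -> 'aead' left to right:
  Step 1: replace d->a
  Step 2: replace c->e
  Step 3: replace e->a
  Step 4: replace c->d
Total insertions: 0

0


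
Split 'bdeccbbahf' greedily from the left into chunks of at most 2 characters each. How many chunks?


'bdeccbbahf' has 10 characters.
Chunking with max size 2:
  Chunk 1: 'bd' (positions 0-1)
  Chunk 2: 'ec' (positions 2-3)
  Chunk 3: 'cb' (positions 4-5)
  Chunk 4: 'ba' (positions 6-7)
  Chunk 5: 'hf' (positions 8-9)
Total chunks: ceil(10 / 2) = 5

5


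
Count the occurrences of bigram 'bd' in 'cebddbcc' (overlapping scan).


Scanning 'cebddbcc' for bigram 'bd':
  Position 0: 'ce' -> no
  Position 1: 'eb' -> no
  Position 2: 'bd' -> MATCH
  Position 3: 'dd' -> no
  Position 4: 'db' -> no
  Position 5: 'bc' -> no
  Position 6: 'cc' -> no
Total matches: 1

1


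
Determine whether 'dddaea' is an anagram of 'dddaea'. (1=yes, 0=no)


Sort characters of 'dddaea': 'aaddde'
Sort characters of 'dddaea': 'aaddde'
Sorted forms match -> they ARE anagrams
Result: 1

1


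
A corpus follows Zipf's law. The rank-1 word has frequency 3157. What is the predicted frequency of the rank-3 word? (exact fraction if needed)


Zipf's law: freq(rank) = f1 / rank
f1 = 3157, rank = 3
freq = 3157 / 3
GCD(3157, 3) = 1
Simplified: 3157/3

3157/3


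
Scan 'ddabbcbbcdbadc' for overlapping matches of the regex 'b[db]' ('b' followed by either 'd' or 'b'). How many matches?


Pattern: b[db] means 'b' followed by either 'd' or 'b'.
Scanning 'ddabbcbbcdbadc' position-by-position:
  Pos 0: window 'dd' -> no
  Pos 1: window 'da' -> no
  Pos 2: window 'ab' -> no
  Pos 3: window 'bb' -> MATCH
  Pos 4: window 'bc' -> no
  Pos 5: window 'cb' -> no
  Pos 6: window 'bb' -> MATCH
  Pos 7: window 'bc' -> no
  Pos 8: window 'cd' -> no
  Pos 9: window 'db' -> no
  Pos 10: window 'ba' -> no
  Pos 11: window 'ad' -> no
  Pos 12: window 'dc' -> no
  Pos 13: window 'c' -> no
Total matches: 2

2


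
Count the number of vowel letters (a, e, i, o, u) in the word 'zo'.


Scanning each character of 'zo':
  Position 1: 'z' -> consonant (running count: 0)
  Position 2: 'o' -> vowel (running count: 1)
Total vowels: 1

1


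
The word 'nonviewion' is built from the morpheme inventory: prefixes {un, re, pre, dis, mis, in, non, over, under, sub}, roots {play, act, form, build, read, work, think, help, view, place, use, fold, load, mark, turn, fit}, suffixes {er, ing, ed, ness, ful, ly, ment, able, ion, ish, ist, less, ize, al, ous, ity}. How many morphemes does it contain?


Segmenting 'nonviewion' against the inventory:
  'non' -> prefix (morpheme 1)
  'view' -> root (morpheme 2)
  'ion' -> suffix (morpheme 3)
Total morphemes: 3

3


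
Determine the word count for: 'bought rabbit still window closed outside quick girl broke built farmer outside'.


Counting words by splitting on spaces:
  Word 1: 'bought'
  Word 2: 'rabbit'
  Word 3: 'still'
  Word 4: 'window'
  Word 5: 'closed'
  Word 6: 'outside'
  Word 7: 'quick'
  Word 8: 'girl'
  Word 9: 'broke'
  Word 10: 'built'
  Word 11: 'farmer'
  Word 12: 'outside'
Total words: 12

12


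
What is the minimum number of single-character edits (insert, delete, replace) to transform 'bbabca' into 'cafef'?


Building DP table for s1='bbabca' (len 6) and s2='cafef' (len 5):
       c  a  f  e  f
    0  1  2  3  4  5
  b 1  1  2  3  4  5
  b 2  2  2  3  4  5
  a 3  3  2  3  4  5
  b 4  4  3  3  4  5
  c 5  4  4  4  4  5
  a 6  5  4  5  5  5
Edit distance = dp[6][5] = 5

5


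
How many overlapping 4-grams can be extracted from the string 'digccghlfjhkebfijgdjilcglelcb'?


String 'digccghlfjhkebfijgdjilcglelcb' has length L = 29.
Number of overlapping n-grams = L - n + 1
Substituting: 29 - 4 + 1 = 26

26


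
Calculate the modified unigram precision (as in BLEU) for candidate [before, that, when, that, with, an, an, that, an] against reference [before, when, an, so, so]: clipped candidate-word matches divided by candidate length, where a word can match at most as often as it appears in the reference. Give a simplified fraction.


Reference word counts: {'an': 1, 'before': 1, 'so': 2, 'when': 1}
Checking each candidate word (with clipping):
  'before' -> in reference (ref count 1, used 1/1) -> match (matches: 1)
  'that' -> not in reference -> no match (matches: 1)
  'when' -> in reference (ref count 1, used 1/1) -> match (matches: 2)
  'that' -> not in reference -> no match (matches: 2)
  'with' -> not in reference -> no match (matches: 2)
  'an' -> in reference (ref count 1, used 1/1) -> match (matches: 3)
  'an' -> ref count 1 already used up (1/1) -> clipped, no match (matches: 3)
  'that' -> not in reference -> no match (matches: 3)
  'an' -> ref count 1 already used up (1/1) -> clipped, no match (matches: 3)
Clipped matches: 3, Candidate length: 9
Precision = 3/9 = 1/3

1/3


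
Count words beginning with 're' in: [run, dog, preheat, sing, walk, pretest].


Checking each word for prefix 're':
  'run' -> no (count: 0)
  'dog' -> no (count: 0)
  'preheat' -> no (count: 0)
  'sing' -> no (count: 0)
  'walk' -> no (count: 0)
  'pretest' -> no (count: 0)
Total with prefix 're': 0

0


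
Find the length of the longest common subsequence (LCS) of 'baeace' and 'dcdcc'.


DP table for LCS of 'baeace' and 'dcdcc':
       d  c  d  c  c
    0  0  0  0  0  0
  b 0  0  0  0  0  0
  a 0  0  0  0  0  0
  e 0  0  0  0  0  0
  a 0  0  0  0  0  0
  c 0  0  1  1  1  1
  e 0  0  1  1  1  1
LCS: 'c'
LCS length = 1

1


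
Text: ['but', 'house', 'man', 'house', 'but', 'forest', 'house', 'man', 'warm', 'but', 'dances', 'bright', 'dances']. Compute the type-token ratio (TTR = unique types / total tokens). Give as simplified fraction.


Tokens: 13
Unique types: ('bright', 'but', 'dances', 'forest', 'house', 'man', 'warm') = 7
TTR = 7/13
Already in lowest terms.

7/13


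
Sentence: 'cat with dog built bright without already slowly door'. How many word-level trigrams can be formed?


Word trigrams from [9] words:
  Trigram 1: (cat with dog)
  Trigram 2: (with dog built)
  Trigram 3: (dog built bright)
  Trigram 4: (built bright without)
  Trigram 5: (bright without already)
  Trigram 6: (without already slowly)
  Trigram 7: (already slowly door)
Total word trigrams: 9 - 2 = 7

7


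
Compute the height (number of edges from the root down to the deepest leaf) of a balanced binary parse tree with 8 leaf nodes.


In a balanced binary tree with n leaves the deepest leaf is ceil(log2(n)) edges below the root.
log2(8) = 3.0000
ceil(3.0000) = 3
height (edges) = 3

3


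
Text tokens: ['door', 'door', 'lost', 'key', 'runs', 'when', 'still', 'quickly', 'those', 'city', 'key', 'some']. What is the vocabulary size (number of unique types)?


Listing all tokens and tracking unique types:
  Token 1: 'door' -> NEW (unique so far: 1)
  Token 2: 'door' -> duplicate (unique so far: 1)
  Token 3: 'lost' -> NEW (unique so far: 2)
  Token 4: 'key' -> NEW (unique so far: 3)
  Token 5: 'runs' -> NEW (unique so far: 4)
  Token 6: 'when' -> NEW (unique so far: 5)
  Token 7: 'still' -> NEW (unique so far: 6)
  Token 8: 'quickly' -> NEW (unique so far: 7)
  Token 9: 'those' -> NEW (unique so far: 8)
  Token 10: 'city' -> NEW (unique so far: 9)
  Token 11: 'key' -> duplicate (unique so far: 9)
  Token 12: 'some' -> NEW (unique so far: 10)
Unique types: ('city', 'door', 'key', 'lost', 'quickly', 'runs', 'some', 'still', 'those', 'when')
Vocabulary size: 10

10


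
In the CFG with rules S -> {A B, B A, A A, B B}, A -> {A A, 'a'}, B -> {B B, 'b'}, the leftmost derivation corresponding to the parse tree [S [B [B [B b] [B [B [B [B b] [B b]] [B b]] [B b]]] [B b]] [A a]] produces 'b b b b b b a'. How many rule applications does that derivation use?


Every bracketed nonterminal node [X ...] in the tree is produced by exactly one rule application.
Reading the tree off as a leftmost derivation:
  Step 1: S  =>  B A   (applied S -> B A)
  Step 2: B A  =>  B B A   (applied B -> B B)
  Step 3: B B A  =>  B B B A   (applied B -> B B)
  Step 4: B B B A  =>  b B B A   (applied B -> b)
  Step 5: b B B A  =>  b B B B A   (applied B -> B B)
  Step 6: b B B B A  =>  b B B B B A   (applied B -> B B)
  Step 7: b B B B B A  =>  b B B B B B A   (applied B -> B B)
  Step 8: b B B B B B A  =>  b b B B B B A   (applied B -> b)
  Step 9: b b B B B B A  =>  b b b B B B A   (applied B -> b)
  Step 10: b b b B B B A  =>  b b b b B B A   (applied B -> b)
  Step 11: b b b b B B A  =>  b b b b b B A   (applied B -> b)
  Step 12: b b b b b B A  =>  b b b b b b A   (applied B -> b)
  Step 13: b b b b b b A  =>  b b b b b b a   (applied A -> a)
Final yield: b b b b b b a
Total rewrite steps: 13

13


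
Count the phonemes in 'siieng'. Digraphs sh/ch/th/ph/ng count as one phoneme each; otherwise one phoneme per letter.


Parsing 'siieng' greedily, digraphs first:
  's' -> consonant phoneme (phonemes so far: 1)
  'i' -> vowel phoneme (phonemes so far: 2)
  'i' -> vowel phoneme (phonemes so far: 3)
  'e' -> vowel phoneme (phonemes so far: 4)
  'ng' -> digraph (1 consonant phoneme) (phonemes so far: 5)
Total phonemes: 5

5


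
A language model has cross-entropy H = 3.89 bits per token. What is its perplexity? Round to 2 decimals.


Perplexity formula: PP = 2^H
H = 3.89
PP = 2^3.89
Decompose: 2^3.89 = 2^3 * 2^0.89
2^3 = 8, 2^0.89 ~ 1.8531761
PP ~ 8 * 1.8531761 = 14.8254088
Rounded to 2 decimals: 14.83

14.83


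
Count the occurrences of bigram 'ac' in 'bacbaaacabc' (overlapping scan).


Scanning 'bacbaaacabc' for bigram 'ac':
  Position 0: 'ba' -> no
  Position 1: 'ac' -> MATCH
  Position 2: 'cb' -> no
  Position 3: 'ba' -> no
  Position 4: 'aa' -> no
  Position 5: 'aa' -> no
  Position 6: 'ac' -> MATCH
  Position 7: 'ca' -> no
  Position 8: 'ab' -> no
  Position 9: 'bc' -> no
Total matches: 2

2


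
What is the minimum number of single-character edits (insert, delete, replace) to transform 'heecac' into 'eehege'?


Building DP table for s1='heecac' (len 6) and s2='eehege' (len 6):
       e  e  h  e  g  e
    0  1  2  3  4  5  6
  h 1  1  2  2  3  4  5
  e 2  1  1  2  2  3  4
  e 3  2  1  2  2  3  3
  c 4  3  2  2  3  3  4
  a 5  4  3  3  3  4  4
  c 6  5  4  4  4  4  5
Edit distance = dp[6][6] = 5

5


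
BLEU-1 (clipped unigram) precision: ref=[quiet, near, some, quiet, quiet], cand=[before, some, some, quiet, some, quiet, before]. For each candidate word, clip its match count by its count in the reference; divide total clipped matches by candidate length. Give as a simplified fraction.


Reference word counts: {'near': 1, 'quiet': 3, 'some': 1}
Checking each candidate word (with clipping):
  'before' -> not in reference -> no match (matches: 0)
  'some' -> in reference (ref count 1, used 1/1) -> match (matches: 1)
  'some' -> ref count 1 already used up (1/1) -> clipped, no match (matches: 1)
  'quiet' -> in reference (ref count 3, used 1/3) -> match (matches: 2)
  'some' -> ref count 1 already used up (1/1) -> clipped, no match (matches: 2)
  'quiet' -> in reference (ref count 3, used 2/3) -> match (matches: 3)
  'before' -> not in reference -> no match (matches: 3)
Clipped matches: 3, Candidate length: 7
Precision = 3/7

3/7


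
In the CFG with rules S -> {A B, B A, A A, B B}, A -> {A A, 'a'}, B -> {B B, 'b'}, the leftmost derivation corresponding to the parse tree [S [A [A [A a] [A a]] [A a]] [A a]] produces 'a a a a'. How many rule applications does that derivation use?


Every bracketed nonterminal node [X ...] in the tree is produced by exactly one rule application.
Reading the tree off as a leftmost derivation:
  Step 1: S  =>  A A   (applied S -> A A)
  Step 2: A A  =>  A A A   (applied A -> A A)
  Step 3: A A A  =>  A A A A   (applied A -> A A)
  Step 4: A A A A  =>  a A A A   (applied A -> a)
  Step 5: a A A A  =>  a a A A   (applied A -> a)
  Step 6: a a A A  =>  a a a A   (applied A -> a)
  Step 7: a a a A  =>  a a a a   (applied A -> a)
Final yield: a a a a
Total rewrite steps: 7

7


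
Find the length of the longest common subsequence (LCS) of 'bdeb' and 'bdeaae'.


DP table for LCS of 'bdeb' and 'bdeaae':
       b  d  e  a  a  e
    0  0  0  0  0  0  0
  b 0  1  1  1  1  1  1
  d 0  1  2  2  2  2  2
  e 0  1  2  3  3  3  3
  b 0  1  2  3  3  3  3
LCS: 'bde'
LCS length = 3

3


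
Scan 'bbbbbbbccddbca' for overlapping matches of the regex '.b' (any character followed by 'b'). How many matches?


Pattern: .b means any character followed by 'b'.
Scanning 'bbbbbbbccddbca' position-by-position:
  Pos 0: window 'bb' -> MATCH
  Pos 1: window 'bb' -> MATCH
  Pos 2: window 'bb' -> MATCH
  Pos 3: window 'bb' -> MATCH
  Pos 4: window 'bb' -> MATCH
  Pos 5: window 'bb' -> MATCH
  Pos 6: window 'bc' -> no
  Pos 7: window 'cc' -> no
  Pos 8: window 'cd' -> no
  Pos 9: window 'dd' -> no
  Pos 10: window 'db' -> MATCH
  Pos 11: window 'bc' -> no
  Pos 12: window 'ca' -> no
  Pos 13: window 'a' -> no
Total matches: 7

7


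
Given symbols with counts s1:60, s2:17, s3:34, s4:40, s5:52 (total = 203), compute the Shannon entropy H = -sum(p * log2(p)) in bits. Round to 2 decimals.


Computing entropy H = -sum(p_i * log2(p_i)):
  s1: p = 60/203 = 0.2956, -p*log2(p) = 0.5197
  s2: p = 17/203 = 0.0837, -p*log2(p) = 0.2996
  s3: p = 34/203 = 0.1675, -p*log2(p) = 0.4318
  s4: p = 40/203 = 0.1970, -p*log2(p) = 0.4618
  s5: p = 52/203 = 0.2562, -p*log2(p) = 0.5033
H = sum of terms = 2.2162
Rounded to 2 decimals: 2.22

2.22


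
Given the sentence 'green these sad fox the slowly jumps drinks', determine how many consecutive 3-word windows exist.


Word trigrams from [8] words:
  Trigram 1: (green these sad)
  Trigram 2: (these sad fox)
  Trigram 3: (sad fox the)
  Trigram 4: (fox the slowly)
  Trigram 5: (the slowly jumps)
  Trigram 6: (slowly jumps drinks)
Total word trigrams: 8 - 2 = 6

6


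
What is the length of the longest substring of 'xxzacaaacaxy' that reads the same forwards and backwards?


Scanning 'xxzacaaacaxy' for palindromic substrings.
Substring at positions 3-9: 'acaaaca'.
Check: reverse('acaaaca') = 'acaaaca' -> palindrome confirmed.
Neighbouring characters ('z' / 'x') break symmetry, so it cannot extend further.
No longer palindromic substring exists; longest length = 7

7


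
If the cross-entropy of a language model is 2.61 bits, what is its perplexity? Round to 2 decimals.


Perplexity formula: PP = 2^H
H = 2.61
PP = 2^2.61
Decompose: 2^2.61 = 2^2 * 2^0.61
2^2 = 4, 2^0.61 ~ 1.5262592
PP ~ 4 * 1.5262592 = 6.1050368
Rounded to 2 decimals: 6.11

6.11


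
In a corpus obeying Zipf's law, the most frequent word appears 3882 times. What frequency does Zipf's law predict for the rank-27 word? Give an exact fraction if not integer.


Zipf's law: freq(rank) = f1 / rank
f1 = 3882, rank = 27
freq = 3882 / 27
GCD(3882, 27) = 3
Simplified: 1294/9

1294/9


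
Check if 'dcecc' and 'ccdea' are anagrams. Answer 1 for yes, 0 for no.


Sort characters of 'dcecc': 'cccde'
Sort characters of 'ccdea': 'accde'
Sorted forms differ -> they are NOT anagrams
Result: 0

0


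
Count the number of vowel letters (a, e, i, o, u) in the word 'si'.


Scanning each character of 'si':
  Position 1: 's' -> consonant (running count: 0)
  Position 2: 'i' -> vowel (running count: 1)
Total vowels: 1

1


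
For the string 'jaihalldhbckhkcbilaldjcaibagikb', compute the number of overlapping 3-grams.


String 'jaihalldhbckhkcbilaldjcaibagikb' has length L = 31.
Number of overlapping n-grams = L - n + 1
Substituting: 31 - 3 + 1 = 29

29


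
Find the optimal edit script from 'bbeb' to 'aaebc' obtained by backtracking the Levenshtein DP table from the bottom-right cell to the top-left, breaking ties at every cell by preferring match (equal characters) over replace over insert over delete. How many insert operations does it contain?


Edit distance = 3. Backtracking from cell (4, 5) with preference match > replace > insert > delete,
then listing the resulting alignment 'bbeb' -> 'aaebc' left to right:
  Step 1: replace b->a
  Step 2: replace b->a
  Step 3: keep 'e'
  Step 4: keep 'b'
  Step 5: insert 'c' [insertion #1]
Total insertions: 1

1


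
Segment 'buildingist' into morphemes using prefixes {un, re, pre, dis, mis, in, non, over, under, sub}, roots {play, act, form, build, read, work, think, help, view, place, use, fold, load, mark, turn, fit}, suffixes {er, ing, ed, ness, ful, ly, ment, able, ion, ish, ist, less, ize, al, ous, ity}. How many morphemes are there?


Segmenting 'buildingist' against the inventory:
  'build' -> root (morpheme 1)
  'ing' -> suffix (morpheme 2)
  'ist' -> suffix (morpheme 3)
Total morphemes: 3

3


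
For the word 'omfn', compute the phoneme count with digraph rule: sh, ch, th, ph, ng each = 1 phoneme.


Parsing 'omfn' greedily, digraphs first:
  'o' -> vowel phoneme (phonemes so far: 1)
  'm' -> consonant phoneme (phonemes so far: 2)
  'f' -> consonant phoneme (phonemes so far: 3)
  'n' -> consonant phoneme (phonemes so far: 4)
Total phonemes: 4

4


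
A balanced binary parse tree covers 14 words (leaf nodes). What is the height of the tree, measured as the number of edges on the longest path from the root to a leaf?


In a balanced binary tree with n leaves the deepest leaf is ceil(log2(n)) edges below the root.
log2(14) = 3.8074
ceil(3.8074) = 4
height (edges) = 4

4


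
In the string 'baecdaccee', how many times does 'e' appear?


Scanning 'baecdaccee' for 'e':
  Position 2: 'e' -> MATCH (count: 1)
  Position 8: 'e' -> MATCH (count: 2)
  Position 9: 'e' -> MATCH (count: 3)
Total occurrences of 'e': 3

3


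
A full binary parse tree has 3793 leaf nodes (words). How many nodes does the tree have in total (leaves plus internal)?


Leaf nodes (terminals): 3793
Internal nodes = n - 1 = 3793 - 1 = 3792
Total = leaves + internal = 3793 + 3792 = 7585

7585


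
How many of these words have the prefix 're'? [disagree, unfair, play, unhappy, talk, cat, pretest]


Checking each word for prefix 're':
  'disagree' -> no (count: 0)
  'unfair' -> no (count: 0)
  'play' -> no (count: 0)
  'unhappy' -> no (count: 0)
  'talk' -> no (count: 0)
  'cat' -> no (count: 0)
  'pretest' -> no (count: 0)
Total with prefix 're': 0

0


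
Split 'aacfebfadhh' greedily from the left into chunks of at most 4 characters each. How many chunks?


'aacfebfadhh' has 11 characters.
Chunking with max size 4:
  Chunk 1: 'aacf' (positions 0-3)
  Chunk 2: 'ebfa' (positions 4-7)
  Chunk 3: 'dhh' (positions 8-10)
Total chunks: ceil(11 / 4) = 3

3


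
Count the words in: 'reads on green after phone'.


Counting words by splitting on spaces:
  Word 1: 'reads'
  Word 2: 'on'
  Word 3: 'green'
  Word 4: 'after'
  Word 5: 'phone'
Total words: 5

5


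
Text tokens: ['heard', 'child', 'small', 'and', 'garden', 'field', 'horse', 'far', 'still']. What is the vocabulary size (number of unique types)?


Listing all tokens and tracking unique types:
  Token 1: 'heard' -> NEW (unique so far: 1)
  Token 2: 'child' -> NEW (unique so far: 2)
  Token 3: 'small' -> NEW (unique so far: 3)
  Token 4: 'and' -> NEW (unique so far: 4)
  Token 5: 'garden' -> NEW (unique so far: 5)
  Token 6: 'field' -> NEW (unique so far: 6)
  Token 7: 'horse' -> NEW (unique so far: 7)
  Token 8: 'far' -> NEW (unique so far: 8)
  Token 9: 'still' -> NEW (unique so far: 9)
Unique types: ('and', 'child', 'far', 'field', 'garden', 'heard', 'horse', 'small', 'still')
Vocabulary size: 9

9


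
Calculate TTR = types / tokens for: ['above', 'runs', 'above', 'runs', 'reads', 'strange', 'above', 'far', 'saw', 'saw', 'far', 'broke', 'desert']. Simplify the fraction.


Tokens: 13
Unique types: ('above', 'broke', 'desert', 'far', 'reads', 'runs', 'saw', 'strange') = 8
TTR = 8/13
Already in lowest terms.

8/13


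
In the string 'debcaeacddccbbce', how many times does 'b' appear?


Scanning 'debcaeacddccbbce' for 'b':
  Position 2: 'b' -> MATCH (count: 1)
  Position 12: 'b' -> MATCH (count: 2)
  Position 13: 'b' -> MATCH (count: 3)
Total occurrences of 'b': 3

3


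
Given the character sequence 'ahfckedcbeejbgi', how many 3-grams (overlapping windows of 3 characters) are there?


String 'ahfckedcbeejbgi' has length L = 15.
Number of overlapping n-grams = L - n + 1
Substituting: 15 - 3 + 1 = 13

13


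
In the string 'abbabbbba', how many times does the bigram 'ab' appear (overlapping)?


Scanning 'abbabbbba' for bigram 'ab':
  Position 0: 'ab' -> MATCH
  Position 1: 'bb' -> no
  Position 2: 'ba' -> no
  Position 3: 'ab' -> MATCH
  Position 4: 'bb' -> no
  Position 5: 'bb' -> no
  Position 6: 'bb' -> no
  Position 7: 'ba' -> no
Total matches: 2

2


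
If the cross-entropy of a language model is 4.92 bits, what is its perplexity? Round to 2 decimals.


Perplexity formula: PP = 2^H
H = 4.92
PP = 2^4.92
Decompose: 2^4.92 = 2^4 * 2^0.92
2^4 = 16, 2^0.92 ~ 1.8921153
PP ~ 16 * 1.8921153 = 30.2738448
Rounded to 2 decimals: 30.27

30.27


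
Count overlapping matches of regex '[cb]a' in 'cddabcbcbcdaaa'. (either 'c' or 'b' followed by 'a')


Pattern: [cb]a means either 'c' or 'b' followed by 'a'.
Scanning 'cddabcbcbcdaaa' position-by-position:
  Pos 0: window 'cd' -> no
  Pos 1: window 'dd' -> no
  Pos 2: window 'da' -> no
  Pos 3: window 'ab' -> no
  Pos 4: window 'bc' -> no
  Pos 5: window 'cb' -> no
  Pos 6: window 'bc' -> no
  Pos 7: window 'cb' -> no
  Pos 8: window 'bc' -> no
  Pos 9: window 'cd' -> no
  Pos 10: window 'da' -> no
  Pos 11: window 'aa' -> no
  Pos 12: window 'aa' -> no
  Pos 13: window 'a' -> no
Total matches: 0

0


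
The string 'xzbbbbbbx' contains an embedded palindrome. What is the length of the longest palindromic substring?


Scanning 'xzbbbbbbx' for palindromic substrings.
Substring at positions 2-7: 'bbbbbb'.
Check: reverse('bbbbbb') = 'bbbbbb' -> palindrome confirmed.
Neighbouring characters ('z' / 'x') break symmetry, so it cannot extend further.
No longer palindromic substring exists; longest length = 6

6


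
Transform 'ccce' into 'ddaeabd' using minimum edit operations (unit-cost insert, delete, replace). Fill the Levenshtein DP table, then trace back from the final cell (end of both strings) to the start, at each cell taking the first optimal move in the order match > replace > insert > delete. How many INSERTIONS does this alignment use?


Edit distance = 6. Backtracking from cell (4, 7) with preference match > replace > insert > delete,
then listing the resulting alignment 'ccce' -> 'ddaeabd' left to right:
  Step 1: replace c->d
  Step 2: replace c->d
  Step 3: replace c->a
  Step 4: keep 'e'
  Step 5: insert 'a' [insertion #1]
  Step 6: insert 'b' [insertion #2]
  Step 7: insert 'd' [insertion #3]
Total insertions: 3

3


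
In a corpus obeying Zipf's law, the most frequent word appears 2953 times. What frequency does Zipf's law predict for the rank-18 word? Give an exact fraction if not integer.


Zipf's law: freq(rank) = f1 / rank
f1 = 2953, rank = 18
freq = 2953 / 18
GCD(2953, 18) = 1
Simplified: 2953/18

2953/18


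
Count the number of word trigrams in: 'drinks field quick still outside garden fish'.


Word trigrams from [7] words:
  Trigram 1: (drinks field quick)
  Trigram 2: (field quick still)
  Trigram 3: (quick still outside)
  Trigram 4: (still outside garden)
  Trigram 5: (outside garden fish)
Total word trigrams: 7 - 2 = 5

5


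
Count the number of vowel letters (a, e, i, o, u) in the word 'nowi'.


Scanning each character of 'nowi':
  Position 1: 'n' -> consonant (running count: 0)
  Position 2: 'o' -> vowel (running count: 1)
  Position 3: 'w' -> consonant (running count: 1)
  Position 4: 'i' -> vowel (running count: 2)
Total vowels: 2

2


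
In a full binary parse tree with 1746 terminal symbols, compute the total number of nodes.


Leaf nodes (terminals): 1746
Internal nodes = n - 1 = 1746 - 1 = 1745
Total = leaves + internal = 1746 + 1745 = 3491

3491


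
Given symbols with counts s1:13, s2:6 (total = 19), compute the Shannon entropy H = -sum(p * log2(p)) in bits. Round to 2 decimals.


Computing entropy H = -sum(p_i * log2(p_i)):
  s1: p = 13/19 = 0.6842, -p*log2(p) = 0.3746
  s2: p = 6/19 = 0.3158, -p*log2(p) = 0.5251
H = sum of terms = 0.8997
Rounded to 2 decimals: 0.90

0.90


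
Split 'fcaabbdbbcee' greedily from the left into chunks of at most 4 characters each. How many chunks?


'fcaabbdbbcee' has 12 characters.
Chunking with max size 4:
  Chunk 1: 'fcaa' (positions 0-3)
  Chunk 2: 'bbdb' (positions 4-7)
  Chunk 3: 'bcee' (positions 8-11)
Total chunks: ceil(12 / 4) = 3

3


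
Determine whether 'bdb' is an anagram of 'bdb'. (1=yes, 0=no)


Sort characters of 'bdb': 'bbd'
Sort characters of 'bdb': 'bbd'
Sorted forms match -> they ARE anagrams
Result: 1

1


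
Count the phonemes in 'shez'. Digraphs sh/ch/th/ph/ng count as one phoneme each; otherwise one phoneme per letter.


Parsing 'shez' greedily, digraphs first:
  'sh' -> digraph (1 consonant phoneme) (phonemes so far: 1)
  'e' -> vowel phoneme (phonemes so far: 2)
  'z' -> consonant phoneme (phonemes so far: 3)
Total phonemes: 3

3


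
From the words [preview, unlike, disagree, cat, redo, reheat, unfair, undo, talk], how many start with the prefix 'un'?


Checking each word for prefix 'un':
  'preview' -> no (count: 0)
  'unlike' -> YES, starts with 'un' (count: 1)
  'disagree' -> no (count: 1)
  'cat' -> no (count: 1)
  'redo' -> no (count: 1)
  'reheat' -> no (count: 1)
  'unfair' -> YES, starts with 'un' (count: 2)
  'undo' -> YES, starts with 'un' (count: 3)
  'talk' -> no (count: 3)
Total with prefix 'un': 3

3


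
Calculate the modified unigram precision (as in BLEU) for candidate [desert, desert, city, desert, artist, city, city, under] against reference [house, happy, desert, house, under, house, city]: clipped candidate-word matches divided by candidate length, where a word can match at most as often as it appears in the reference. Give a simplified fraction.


Reference word counts: {'city': 1, 'desert': 1, 'happy': 1, 'house': 3, 'under': 1}
Checking each candidate word (with clipping):
  'desert' -> in reference (ref count 1, used 1/1) -> match (matches: 1)
  'desert' -> ref count 1 already used up (1/1) -> clipped, no match (matches: 1)
  'city' -> in reference (ref count 1, used 1/1) -> match (matches: 2)
  'desert' -> ref count 1 already used up (1/1) -> clipped, no match (matches: 2)
  'artist' -> not in reference -> no match (matches: 2)
  'city' -> ref count 1 already used up (1/1) -> clipped, no match (matches: 2)
  'city' -> ref count 1 already used up (1/1) -> clipped, no match (matches: 2)
  'under' -> in reference (ref count 1, used 1/1) -> match (matches: 3)
Clipped matches: 3, Candidate length: 8
Precision = 3/8

3/8


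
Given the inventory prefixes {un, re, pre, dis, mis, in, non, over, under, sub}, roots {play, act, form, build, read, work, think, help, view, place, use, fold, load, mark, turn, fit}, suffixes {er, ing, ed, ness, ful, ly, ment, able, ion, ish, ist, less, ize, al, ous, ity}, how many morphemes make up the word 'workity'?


Segmenting 'workity' against the inventory:
  'work' -> root (morpheme 1)
  'ity' -> suffix (morpheme 2)
Total morphemes: 2

2


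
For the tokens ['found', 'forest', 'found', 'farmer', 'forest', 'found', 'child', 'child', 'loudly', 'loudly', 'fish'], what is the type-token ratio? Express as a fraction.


Tokens: 11
Unique types: ('child', 'farmer', 'fish', 'forest', 'found', 'loudly') = 6
TTR = 6/11
Already in lowest terms.

6/11


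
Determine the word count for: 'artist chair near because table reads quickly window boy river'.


Counting words by splitting on spaces:
  Word 1: 'artist'
  Word 2: 'chair'
  Word 3: 'near'
  Word 4: 'because'
  Word 5: 'table'
  Word 6: 'reads'
  Word 7: 'quickly'
  Word 8: 'window'
  Word 9: 'boy'
  Word 10: 'river'
Total words: 10

10


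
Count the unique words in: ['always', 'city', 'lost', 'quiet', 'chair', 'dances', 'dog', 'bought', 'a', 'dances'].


Listing all tokens and tracking unique types:
  Token 1: 'always' -> NEW (unique so far: 1)
  Token 2: 'city' -> NEW (unique so far: 2)
  Token 3: 'lost' -> NEW (unique so far: 3)
  Token 4: 'quiet' -> NEW (unique so far: 4)
  Token 5: 'chair' -> NEW (unique so far: 5)
  Token 6: 'dances' -> NEW (unique so far: 6)
  Token 7: 'dog' -> NEW (unique so far: 7)
  Token 8: 'bought' -> NEW (unique so far: 8)
  Token 9: 'a' -> NEW (unique so far: 9)
  Token 10: 'dances' -> duplicate (unique so far: 9)
Unique types: ('a', 'always', 'bought', 'chair', 'city', 'dances', 'dog', 'lost', 'quiet')
Vocabulary size: 9

9


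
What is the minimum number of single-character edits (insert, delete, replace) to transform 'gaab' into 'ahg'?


Building DP table for s1='gaab' (len 4) and s2='ahg' (len 3):
       a  h  g
    0  1  2  3
  g 1  1  2  2
  a 2  1  2  3
  a 3  2  2  3
  b 4  3  3  3
Edit distance = dp[4][3] = 3

3


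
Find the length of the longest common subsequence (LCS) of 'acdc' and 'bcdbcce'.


DP table for LCS of 'acdc' and 'bcdbcce':
       b  c  d  b  c  c  e
    0  0  0  0  0  0  0  0
  a 0  0  0  0  0  0  0  0
  c 0  0  1  1  1  1  1  1
  d 0  0  1  2  2  2  2  2
  c 0  0  1  2  2  3  3  3
LCS: 'cdc'
LCS length = 3

3
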